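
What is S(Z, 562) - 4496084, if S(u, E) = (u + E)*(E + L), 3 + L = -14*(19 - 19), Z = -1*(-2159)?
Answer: -2975045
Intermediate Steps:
Z = 2159
L = -3 (L = -3 - 14*(19 - 19) = -3 - 14*0 = -3 + 0 = -3)
S(u, E) = (-3 + E)*(E + u) (S(u, E) = (u + E)*(E - 3) = (E + u)*(-3 + E) = (-3 + E)*(E + u))
S(Z, 562) - 4496084 = (562² - 3*562 - 3*2159 + 562*2159) - 4496084 = (315844 - 1686 - 6477 + 1213358) - 4496084 = 1521039 - 4496084 = -2975045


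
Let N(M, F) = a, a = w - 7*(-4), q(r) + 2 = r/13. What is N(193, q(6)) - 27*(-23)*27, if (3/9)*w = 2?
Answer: 16801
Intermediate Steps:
w = 6 (w = 3*2 = 6)
q(r) = -2 + r/13
a = 34 (a = 6 - 7*(-4) = 6 + 28 = 34)
N(M, F) = 34
N(193, q(6)) - 27*(-23)*27 = 34 - 27*(-23)*27 = 34 + 621*27 = 34 + 16767 = 16801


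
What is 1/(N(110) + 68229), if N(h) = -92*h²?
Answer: -1/1044971 ≈ -9.5696e-7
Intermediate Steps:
1/(N(110) + 68229) = 1/(-92*110² + 68229) = 1/(-92*12100 + 68229) = 1/(-1113200 + 68229) = 1/(-1044971) = -1/1044971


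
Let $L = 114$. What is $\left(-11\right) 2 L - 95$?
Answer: $-2603$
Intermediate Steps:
$\left(-11\right) 2 L - 95 = \left(-11\right) 2 \cdot 114 - 95 = \left(-22\right) 114 - 95 = -2508 - 95 = -2603$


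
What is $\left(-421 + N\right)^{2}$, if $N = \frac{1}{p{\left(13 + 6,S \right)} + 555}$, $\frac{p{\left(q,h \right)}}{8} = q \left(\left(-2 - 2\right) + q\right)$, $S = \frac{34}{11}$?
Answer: $\frac{1424523409156}{8037225} \approx 1.7724 \cdot 10^{5}$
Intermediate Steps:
$S = \frac{34}{11}$ ($S = 34 \cdot \frac{1}{11} = \frac{34}{11} \approx 3.0909$)
$p{\left(q,h \right)} = 8 q \left(-4 + q\right)$ ($p{\left(q,h \right)} = 8 q \left(\left(-2 - 2\right) + q\right) = 8 q \left(-4 + q\right)$)
$N = \frac{1}{2835}$ ($N = \frac{1}{8 \left(13 + 6\right) \left(-4 + \left(13 + 6\right)\right) + 555} = \frac{1}{8 \cdot 19 \left(-4 + 19\right) + 555} = \frac{1}{8 \cdot 19 \cdot 15 + 555} = \frac{1}{2280 + 555} = \frac{1}{2835} \approx 0.00035273$)
$\left(-421 + N\right)^{2} = \left(-421 + \frac{1}{2835}\right)^{2} = \left(- \frac{1193534}{2835}\right)^{2} = \frac{1424523409156}{8037225}$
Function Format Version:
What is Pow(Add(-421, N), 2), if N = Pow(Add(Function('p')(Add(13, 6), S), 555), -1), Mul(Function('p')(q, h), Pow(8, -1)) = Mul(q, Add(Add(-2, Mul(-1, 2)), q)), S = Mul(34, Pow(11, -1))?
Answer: Rational(1424523409156, 8037225) ≈ 1.7724e+5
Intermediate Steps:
S = Rational(34, 11) (S = Mul(34, Rational(1, 11)) = Rational(34, 11) ≈ 3.0909)
Function('p')(q, h) = Mul(8, q, Add(-4, q)) (Function('p')(q, h) = Mul(8, Mul(q, Add(Add(-2, Mul(-1, 2)), q))) = Mul(8, Mul(q, Add(Add(-2, -2), q))) = Mul(8, Mul(q, Add(-4, q))) = Mul(8, q, Add(-4, q)))
N = Rational(1, 2835) (N = Pow(Add(Mul(8, Add(13, 6), Add(-4, Add(13, 6))), 555), -1) = Pow(Add(Mul(8, 19, Add(-4, 19)), 555), -1) = Pow(Add(Mul(8, 19, 15), 555), -1) = Pow(Add(2280, 555), -1) = Pow(2835, -1) = Rational(1, 2835) ≈ 0.00035273)
Pow(Add(-421, N), 2) = Pow(Add(-421, Rational(1, 2835)), 2) = Pow(Rational(-1193534, 2835), 2) = Rational(1424523409156, 8037225)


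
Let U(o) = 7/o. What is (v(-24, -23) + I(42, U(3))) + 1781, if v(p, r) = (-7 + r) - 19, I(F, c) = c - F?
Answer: 5077/3 ≈ 1692.3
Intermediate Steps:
v(p, r) = -26 + r
(v(-24, -23) + I(42, U(3))) + 1781 = ((-26 - 23) + (7/3 - 1*42)) + 1781 = (-49 + (7*(1/3) - 42)) + 1781 = (-49 + (7/3 - 42)) + 1781 = (-49 - 119/3) + 1781 = -266/3 + 1781 = 5077/3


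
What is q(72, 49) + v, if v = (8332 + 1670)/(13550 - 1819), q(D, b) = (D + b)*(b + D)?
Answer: 171763573/11731 ≈ 14642.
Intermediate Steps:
q(D, b) = (D + b)² (q(D, b) = (D + b)*(D + b) = (D + b)²)
v = 10002/11731 ≈ 0.85261
q(72, 49) + v = (72 + 49)² + 10002/11731 = 121² + 10002/11731 = 14641 + 10002/11731 = 171763573/11731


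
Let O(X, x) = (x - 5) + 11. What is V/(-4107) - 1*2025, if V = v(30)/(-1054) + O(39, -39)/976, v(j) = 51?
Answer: -83876438771/41420464 ≈ -2025.0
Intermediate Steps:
O(X, x) = 6 + x (O(X, x) = (-5 + x) + 11 = 6 + x)
V = -2487/30256 (V = 51/(-1054) + (6 - 39)/976 = 51*(-1/1054) - 33*1/976 = -3/62 - 33/976 = -2487/30256 ≈ -0.082199)
V/(-4107) - 1*2025 = -2487/30256/(-4107) - 1*2025 = -2487/30256*(-1/4107) - 2025 = 829/41420464 - 2025 = -83876438771/41420464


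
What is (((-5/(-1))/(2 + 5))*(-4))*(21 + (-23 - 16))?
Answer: 360/7 ≈ 51.429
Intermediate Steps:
(((-5/(-1))/(2 + 5))*(-4))*(21 + (-23 - 16)) = (((-5*(-1))/7)*(-4))*(21 - 39) = (((⅐)*5)*(-4))*(-18) = ((5/7)*(-4))*(-18) = -20/7*(-18) = 360/7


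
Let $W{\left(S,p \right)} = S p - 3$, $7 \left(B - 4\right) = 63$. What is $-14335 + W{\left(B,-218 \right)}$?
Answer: $-17172$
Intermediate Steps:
$B = 13$ ($B = 4 + \frac{1}{7} \cdot 63 = 4 + 9 = 13$)
$W{\left(S,p \right)} = -3 + S p$
$-14335 + W{\left(B,-218 \right)} = -14335 + \left(-3 + 13 \left(-218\right)\right) = -14335 - 2837 = -17172$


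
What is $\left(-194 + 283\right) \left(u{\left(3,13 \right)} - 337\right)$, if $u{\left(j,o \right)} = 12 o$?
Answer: $-16109$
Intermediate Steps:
$\left(-194 + 283\right) \left(u{\left(3,13 \right)} - 337\right) = \left(-194 + 283\right) \left(12 \cdot 13 - 337\right) = 89 \left(156 - 337\right) = 89 \left(-181\right) = -16109$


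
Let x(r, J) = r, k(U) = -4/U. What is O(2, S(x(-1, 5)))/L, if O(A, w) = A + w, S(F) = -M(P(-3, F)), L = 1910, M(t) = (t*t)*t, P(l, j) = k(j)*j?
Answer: 33/955 ≈ 0.034555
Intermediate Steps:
P(l, j) = -4 (P(l, j) = (-4/j)*j = -4)
M(t) = t³ (M(t) = t²*t = t³)
S(F) = 64 (S(F) = -1*(-4)³ = -1*(-64) = 64)
O(2, S(x(-1, 5)))/L = (2 + 64)/1910 = 66*(1/1910) = 33/955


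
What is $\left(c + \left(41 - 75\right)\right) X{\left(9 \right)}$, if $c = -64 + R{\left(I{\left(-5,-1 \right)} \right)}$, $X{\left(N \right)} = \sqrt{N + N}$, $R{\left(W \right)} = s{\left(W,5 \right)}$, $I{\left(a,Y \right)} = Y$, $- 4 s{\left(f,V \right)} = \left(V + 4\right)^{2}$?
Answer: $- \frac{1419 \sqrt{2}}{4} \approx -501.69$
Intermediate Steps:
$s{\left(f,V \right)} = - \frac{\left(4 + V\right)^{2}}{4}$ ($s{\left(f,V \right)} = - \frac{\left(V + 4\right)^{2}}{4} = - \frac{\left(4 + V\right)^{2}}{4}$)
$R{\left(W \right)} = - \frac{81}{4}$ ($R{\left(W \right)} = - \frac{\left(4 + 5\right)^{2}}{4} = - \frac{9^{2}}{4} = \left(- \frac{1}{4}\right) 81 = - \frac{81}{4}$)
$X{\left(N \right)} = \sqrt{2} \sqrt{N}$ ($X{\left(N \right)} = \sqrt{2 N} = \sqrt{2} \sqrt{N}$)
$c = - \frac{337}{4}$ ($c = -64 - \frac{81}{4} = - \frac{337}{4} \approx -84.25$)
$\left(c + \left(41 - 75\right)\right) X{\left(9 \right)} = \left(- \frac{337}{4} + \left(41 - 75\right)\right) \sqrt{2} \sqrt{9} = \left(- \frac{337}{4} + \left(41 - 75\right)\right) \sqrt{2} \cdot 3 = \left(- \frac{337}{4} - 34\right) 3 \sqrt{2} = - \frac{473 \cdot 3 \sqrt{2}}{4} = - \frac{1419 \sqrt{2}}{4}$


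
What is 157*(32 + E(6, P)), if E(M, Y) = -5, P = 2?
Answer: 4239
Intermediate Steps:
157*(32 + E(6, P)) = 157*(32 - 5) = 157*27 = 4239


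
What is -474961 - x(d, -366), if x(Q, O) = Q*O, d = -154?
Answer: -531325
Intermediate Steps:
x(Q, O) = O*Q
-474961 - x(d, -366) = -474961 - (-366)*(-154) = -474961 - 1*56364 = -474961 - 56364 = -531325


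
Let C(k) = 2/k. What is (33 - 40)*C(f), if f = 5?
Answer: -14/5 ≈ -2.8000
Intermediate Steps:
(33 - 40)*C(f) = (33 - 40)*(2/5) = -14/5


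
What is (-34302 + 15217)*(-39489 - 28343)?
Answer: 1294573720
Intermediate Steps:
(-34302 + 15217)*(-39489 - 28343) = -19085*(-67832) = 1294573720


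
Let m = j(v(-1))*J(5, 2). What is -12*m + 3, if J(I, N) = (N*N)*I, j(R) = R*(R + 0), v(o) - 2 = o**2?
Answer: -2157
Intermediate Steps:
v(o) = 2 + o**2
j(R) = R**2 (j(R) = R*R = R**2)
J(I, N) = I*N**2 (J(I, N) = N**2*I = I*N**2)
m = 180 (m = (2 + (-1)**2)**2*(5*2**2) = (2 + 1)**2*(5*4) = 3**2*20 = 9*20 = 180)
-12*m + 3 = -12*180 + 3 = -2160 + 3 = -2157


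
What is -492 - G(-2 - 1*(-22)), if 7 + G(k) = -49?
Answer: -436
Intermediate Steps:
G(k) = -56 (G(k) = -7 - 49 = -56)
-492 - G(-2 - 1*(-22)) = -492 - 1*(-56) = -492 + 56 = -436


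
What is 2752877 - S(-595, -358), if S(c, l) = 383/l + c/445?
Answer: 87712243663/31862 ≈ 2.7529e+6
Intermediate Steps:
S(c, l) = 383/l + c/445 (S(c, l) = 383/l + c*(1/445) = 383/l + c/445)
2752877 - S(-595, -358) = 2752877 - (383/(-358) + (1/445)*(-595)) = 2752877 - (383*(-1/358) - 119/89) = 2752877 - (-383/358 - 119/89) = 2752877 - 1*(-76689/31862) = 2752877 + 76689/31862 = 87712243663/31862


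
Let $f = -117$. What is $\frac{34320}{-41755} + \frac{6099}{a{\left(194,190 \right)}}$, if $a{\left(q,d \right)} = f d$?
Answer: $- \frac{3570517}{3256890} \approx -1.0963$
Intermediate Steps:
$a{\left(q,d \right)} = - 117 d$
$\frac{34320}{-41755} + \frac{6099}{a{\left(194,190 \right)}} = \frac{34320}{-41755} + \frac{6099}{\left(-117\right) 190} = 34320 \left(- \frac{1}{41755}\right) + \frac{6099}{-22230} = - \frac{6864}{8351} + 6099 \left(- \frac{1}{22230}\right) = - \frac{6864}{8351} - \frac{107}{390} = - \frac{3570517}{3256890}$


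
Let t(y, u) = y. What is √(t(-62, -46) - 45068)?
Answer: I*√45130 ≈ 212.44*I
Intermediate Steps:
√(t(-62, -46) - 45068) = √(-62 - 45068) = √(-45130) = I*√45130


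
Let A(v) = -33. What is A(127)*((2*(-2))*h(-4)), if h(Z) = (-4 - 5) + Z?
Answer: -1716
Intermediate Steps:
h(Z) = -9 + Z
A(127)*((2*(-2))*h(-4)) = -33*2*(-2)*(-9 - 4) = -(-132)*(-13) = -33*52 = -1716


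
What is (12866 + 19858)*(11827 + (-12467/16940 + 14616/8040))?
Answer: 15689564414829/40535 ≈ 3.8706e+8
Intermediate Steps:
(12866 + 19858)*(11827 + (-12467/16940 + 14616/8040)) = 32724*(11827 + (-12467*1/16940 + 14616*(1/8040))) = 32724*(11827 + (-1781/2420 + 609/335)) = 32724*(11827 + 175429/162140) = 32724*(1917805209/162140) = 15689564414829/40535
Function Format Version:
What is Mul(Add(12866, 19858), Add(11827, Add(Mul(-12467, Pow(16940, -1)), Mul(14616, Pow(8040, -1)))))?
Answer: Rational(15689564414829, 40535) ≈ 3.8706e+8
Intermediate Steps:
Mul(Add(12866, 19858), Add(11827, Add(Mul(-12467, Pow(16940, -1)), Mul(14616, Pow(8040, -1))))) = Mul(32724, Add(11827, Add(Mul(-12467, Rational(1, 16940)), Mul(14616, Rational(1, 8040))))) = Mul(32724, Add(11827, Add(Rational(-1781, 2420), Rational(609, 335)))) = Mul(32724, Add(11827, Rational(175429, 162140))) = Mul(32724, Rational(1917805209, 162140)) = Rational(15689564414829, 40535)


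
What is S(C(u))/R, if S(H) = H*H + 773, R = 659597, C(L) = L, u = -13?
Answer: 942/659597 ≈ 0.0014281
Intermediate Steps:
S(H) = 773 + H² (S(H) = H² + 773 = 773 + H²)
S(C(u))/R = (773 + (-13)²)/659597 = (773 + 169)*(1/659597) = 942*(1/659597) = 942/659597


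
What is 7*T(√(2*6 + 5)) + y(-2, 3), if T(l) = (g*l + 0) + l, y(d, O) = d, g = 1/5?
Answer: -2 + 42*√17/5 ≈ 32.634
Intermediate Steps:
g = ⅕ ≈ 0.20000
T(l) = 6*l/5 (T(l) = (l/5 + 0) + l = l/5 + l = 6*l/5)
7*T(√(2*6 + 5)) + y(-2, 3) = 7*(6*√(2*6 + 5)/5) - 2 = 7*(6*√(12 + 5)/5) - 2 = 7*(6*√17/5) - 2 = 42*√17/5 - 2 = -2 + 42*√17/5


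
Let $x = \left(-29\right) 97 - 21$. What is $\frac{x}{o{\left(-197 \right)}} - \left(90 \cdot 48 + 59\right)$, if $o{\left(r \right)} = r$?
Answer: $- \frac{859829}{197} \approx -4364.6$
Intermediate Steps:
$x = -2834$ ($x = -2813 - 21 = -2834$)
$\frac{x}{o{\left(-197 \right)}} - \left(90 \cdot 48 + 59\right) = - \frac{2834}{-197} - \left(90 \cdot 48 + 59\right) = \left(-2834\right) \left(- \frac{1}{197}\right) - \left(4320 + 59\right) = \frac{2834}{197} - 4379 = - \frac{859829}{197}$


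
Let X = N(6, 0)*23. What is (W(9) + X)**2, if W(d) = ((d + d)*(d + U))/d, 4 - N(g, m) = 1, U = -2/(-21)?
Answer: 3352561/441 ≈ 7602.2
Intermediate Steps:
U = 2/21 (U = -2*(-1/21) = 2/21 ≈ 0.095238)
N(g, m) = 3 (N(g, m) = 4 - 1*1 = 4 - 1 = 3)
X = 69 (X = 3*23 = 69)
W(d) = 4/21 + 2*d (W(d) = ((d + d)*(d + 2/21))/d = ((2*d)*(2/21 + d))/d = (2*d*(2/21 + d))/d = 4/21 + 2*d)
(W(9) + X)**2 = ((4/21 + 2*9) + 69)**2 = ((4/21 + 18) + 69)**2 = (382/21 + 69)**2 = (1831/21)**2 = 3352561/441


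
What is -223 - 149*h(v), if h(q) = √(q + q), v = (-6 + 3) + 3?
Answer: -223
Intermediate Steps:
v = 0 (v = -3 + 3 = 0)
h(q) = √2*√q (h(q) = √(2*q) = √2*√q)
-223 - 149*h(v) = -223 - 149*√2*√0 = -223 - 149*√2*0 = -223 - 149*0 = -223 + 0 = -223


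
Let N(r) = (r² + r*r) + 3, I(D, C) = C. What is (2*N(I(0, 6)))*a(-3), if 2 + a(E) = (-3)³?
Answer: -4350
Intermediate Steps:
a(E) = -29 (a(E) = -2 + (-3)³ = -2 - 27 = -29)
N(r) = 3 + 2*r² (N(r) = (r² + r²) + 3 = 2*r² + 3 = 3 + 2*r²)
(2*N(I(0, 6)))*a(-3) = (2*(3 + 2*6²))*(-29) = (2*(3 + 2*36))*(-29) = (2*(3 + 72))*(-29) = (2*75)*(-29) = 150*(-29) = -4350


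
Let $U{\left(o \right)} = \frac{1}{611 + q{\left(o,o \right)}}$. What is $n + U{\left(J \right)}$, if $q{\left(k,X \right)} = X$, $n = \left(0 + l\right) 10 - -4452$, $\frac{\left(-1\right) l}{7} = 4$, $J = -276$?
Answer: $\frac{1397621}{335} \approx 4172.0$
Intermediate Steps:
$l = -28$ ($l = \left(-7\right) 4 = -28$)
$n = 4172$ ($n = \left(0 - 28\right) 10 - -4452 = \left(-28\right) 10 + 4452 = -280 + 4452 = 4172$)
$U{\left(o \right)} = \frac{1}{611 + o}$
$n + U{\left(J \right)} = 4172 + \frac{1}{611 - 276} = 4172 + \frac{1}{335} = \frac{1397621}{335}$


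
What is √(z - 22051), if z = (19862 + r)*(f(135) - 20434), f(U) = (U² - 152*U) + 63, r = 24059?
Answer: I*√995535437 ≈ 31552.0*I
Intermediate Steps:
f(U) = 63 + U² - 152*U
z = -995513386 (z = (19862 + 24059)*((63 + 135² - 152*135) - 20434) = 43921*((63 + 18225 - 20520) - 20434) = 43921*(-2232 - 20434) = 43921*(-22666) = -995513386)
√(z - 22051) = √(-995513386 - 22051) = √(-995535437) = I*√995535437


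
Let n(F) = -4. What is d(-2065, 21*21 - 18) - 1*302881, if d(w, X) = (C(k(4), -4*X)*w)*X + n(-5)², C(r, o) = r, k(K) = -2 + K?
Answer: -2049855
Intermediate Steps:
d(w, X) = 16 + 2*X*w (d(w, X) = ((-2 + 4)*w)*X + (-4)² = (2*w)*X + 16 = 2*X*w + 16 = 16 + 2*X*w)
d(-2065, 21*21 - 18) - 1*302881 = (16 + 2*(21*21 - 18)*(-2065)) - 1*302881 = (16 + 2*(441 - 18)*(-2065)) - 302881 = (16 + 2*423*(-2065)) - 302881 = (16 - 1746990) - 302881 = -1746974 - 302881 = -2049855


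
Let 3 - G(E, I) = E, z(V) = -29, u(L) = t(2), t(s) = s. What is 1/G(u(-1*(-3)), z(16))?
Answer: 1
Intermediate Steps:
u(L) = 2
G(E, I) = 3 - E
1/G(u(-1*(-3)), z(16)) = 1/(3 - 1*2) = 1/(3 - 2) = 1/1 = 1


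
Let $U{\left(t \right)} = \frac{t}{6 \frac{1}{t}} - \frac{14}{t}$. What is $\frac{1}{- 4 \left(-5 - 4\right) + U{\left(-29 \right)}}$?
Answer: $\frac{174}{30737} \approx 0.0056609$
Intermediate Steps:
$U{\left(t \right)} = - \frac{14}{t} + \frac{t^{2}}{6}$ ($U{\left(t \right)} = t \frac{t}{6} - \frac{14}{t} = \frac{t^{2}}{6} - \frac{14}{t} = - \frac{14}{t} + \frac{t^{2}}{6}$)
$\frac{1}{- 4 \left(-5 - 4\right) + U{\left(-29 \right)}} = \frac{1}{- 4 \left(-5 - 4\right) + \frac{-84 + \left(-29\right)^{3}}{6 \left(-29\right)}} = \frac{1}{\left(-4\right) \left(-9\right) + \frac{1}{6} \left(- \frac{1}{29}\right) \left(-84 - 24389\right)} = \frac{1}{36 + \frac{1}{6} \left(- \frac{1}{29}\right) \left(-24473\right)} = \frac{1}{36 + \frac{24473}{174}} = \frac{1}{\frac{30737}{174}} = \frac{174}{30737}$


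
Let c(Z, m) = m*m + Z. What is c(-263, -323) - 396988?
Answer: -292922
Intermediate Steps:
c(Z, m) = Z + m**2 (c(Z, m) = m**2 + Z = Z + m**2)
c(-263, -323) - 396988 = (-263 + (-323)**2) - 396988 = (-263 + 104329) - 396988 = 104066 - 396988 = -292922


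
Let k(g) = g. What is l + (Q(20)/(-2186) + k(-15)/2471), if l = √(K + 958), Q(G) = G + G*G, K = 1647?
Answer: -535305/2700803 + √2605 ≈ 50.841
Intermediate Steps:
Q(G) = G + G²
l = √2605 (l = √(1647 + 958) = √2605 ≈ 51.039)
l + (Q(20)/(-2186) + k(-15)/2471) = √2605 + ((20*(1 + 20))/(-2186) - 15/2471) = √2605 + ((20*21)*(-1/2186) - 15*1/2471) = √2605 + (420*(-1/2186) - 15/2471) = √2605 + (-210/1093 - 15/2471) = √2605 - 535305/2700803 = -535305/2700803 + √2605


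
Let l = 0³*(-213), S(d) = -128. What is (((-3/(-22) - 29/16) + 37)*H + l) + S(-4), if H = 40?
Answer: 28269/22 ≈ 1285.0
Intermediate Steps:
l = 0 (l = 0*(-213) = 0)
(((-3/(-22) - 29/16) + 37)*H + l) + S(-4) = (((-3/(-22) - 29/16) + 37)*40 + 0) - 128 = (((-3*(-1/22) - 29*1/16) + 37)*40 + 0) - 128 = (((3/22 - 29/16) + 37)*40 + 0) - 128 = ((-295/176 + 37)*40 + 0) - 128 = ((6217/176)*40 + 0) - 128 = (31085/22 + 0) - 128 = 31085/22 - 128 = 28269/22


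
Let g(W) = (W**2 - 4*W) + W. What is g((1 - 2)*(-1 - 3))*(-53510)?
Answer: -214040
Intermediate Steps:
g(W) = W**2 - 3*W
g((1 - 2)*(-1 - 3))*(-53510) = (((1 - 2)*(-1 - 3))*(-3 + (1 - 2)*(-1 - 3)))*(-53510) = ((-1*(-4))*(-3 - 1*(-4)))*(-53510) = (4*(-3 + 4))*(-53510) = (4*1)*(-53510) = 4*(-53510) = -214040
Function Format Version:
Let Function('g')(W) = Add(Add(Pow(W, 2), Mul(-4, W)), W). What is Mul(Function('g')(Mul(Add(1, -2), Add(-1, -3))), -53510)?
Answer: -214040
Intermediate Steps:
Function('g')(W) = Add(Pow(W, 2), Mul(-3, W))
Mul(Function('g')(Mul(Add(1, -2), Add(-1, -3))), -53510) = Mul(Mul(Mul(Add(1, -2), Add(-1, -3)), Add(-3, Mul(Add(1, -2), Add(-1, -3)))), -53510) = Mul(Mul(Mul(-1, -4), Add(-3, Mul(-1, -4))), -53510) = Mul(Mul(4, Add(-3, 4)), -53510) = Mul(Mul(4, 1), -53510) = Mul(4, -53510) = -214040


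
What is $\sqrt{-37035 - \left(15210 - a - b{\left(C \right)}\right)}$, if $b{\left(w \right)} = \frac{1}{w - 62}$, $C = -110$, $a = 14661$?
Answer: $\frac{i \sqrt{277971307}}{86} \approx 193.87 i$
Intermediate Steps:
$b{\left(w \right)} = \frac{1}{-62 + w}$
$\sqrt{-37035 - \left(15210 - a - b{\left(C \right)}\right)} = \sqrt{-37035 - \left(549 - \frac{1}{-62 - 110}\right)} = \sqrt{-37035 - \left(549 + \frac{1}{172}\right)} = \sqrt{-37035 + \left(\left(14661 - \frac{1}{172}\right) - 15210\right)} = \sqrt{-37035 + \left(\frac{2521691}{172} - 15210\right)} = \sqrt{-37035 - \frac{94429}{172}} = \sqrt{- \frac{6464449}{172}} = \frac{i \sqrt{277971307}}{86}$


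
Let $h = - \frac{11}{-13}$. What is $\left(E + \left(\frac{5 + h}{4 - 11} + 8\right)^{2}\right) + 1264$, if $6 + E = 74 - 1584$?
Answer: $- \frac{1661708}{8281} \approx -200.67$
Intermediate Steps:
$E = -1516$ ($E = -6 + \left(74 - 1584\right) = -6 - 1510 = -1516$)
$h = \frac{11}{13}$ ($h = \left(-11\right) \left(- \frac{1}{13}\right) = \frac{11}{13} \approx 0.84615$)
$\left(E + \left(\frac{5 + h}{4 - 11} + 8\right)^{2}\right) + 1264 = \left(-1516 + \left(\frac{5 + \frac{11}{13}}{4 - 11} + 8\right)^{2}\right) + 1264 = \left(-1516 + \left(\frac{76}{13 \left(-7\right)} + 8\right)^{2}\right) + 1264 = \left(-1516 + \left(\frac{76}{13} \left(- \frac{1}{7}\right) + 8\right)^{2}\right) + 1264 = \left(-1516 + \left(- \frac{76}{91} + 8\right)^{2}\right) + 1264 = \left(-1516 + \left(\frac{652}{91}\right)^{2}\right) + 1264 = \left(-1516 + \frac{425104}{8281}\right) + 1264 = - \frac{12128892}{8281} + 1264 = - \frac{1661708}{8281}$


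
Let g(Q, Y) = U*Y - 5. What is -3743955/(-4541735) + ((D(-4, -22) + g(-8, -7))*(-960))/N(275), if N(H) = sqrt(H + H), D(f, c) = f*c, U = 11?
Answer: 748791/908347 - 576*sqrt(22)/11 ≈ -244.78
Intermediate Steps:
D(f, c) = c*f
N(H) = sqrt(2)*sqrt(H) (N(H) = sqrt(2*H) = sqrt(2)*sqrt(H))
g(Q, Y) = -5 + 11*Y (g(Q, Y) = 11*Y - 5 = -5 + 11*Y)
-3743955/(-4541735) + ((D(-4, -22) + g(-8, -7))*(-960))/N(275) = -3743955/(-4541735) + ((-22*(-4) + (-5 + 11*(-7)))*(-960))/((sqrt(2)*sqrt(275))) = -3743955*(-1/4541735) + ((88 + (-5 - 77))*(-960))/((sqrt(2)*(5*sqrt(11)))) = 748791/908347 + ((88 - 82)*(-960))/((5*sqrt(22))) = 748791/908347 + (6*(-960))*(sqrt(22)/110) = 748791/908347 - 576*sqrt(22)/11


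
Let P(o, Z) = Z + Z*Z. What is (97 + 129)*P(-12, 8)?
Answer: 16272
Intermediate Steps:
P(o, Z) = Z + Z²
(97 + 129)*P(-12, 8) = (97 + 129)*(8*(1 + 8)) = 226*(8*9) = 226*72 = 16272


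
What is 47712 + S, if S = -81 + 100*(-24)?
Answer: 45231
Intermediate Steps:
S = -2481 (S = -81 - 2400 = -2481)
47712 + S = 47712 - 2481 = 45231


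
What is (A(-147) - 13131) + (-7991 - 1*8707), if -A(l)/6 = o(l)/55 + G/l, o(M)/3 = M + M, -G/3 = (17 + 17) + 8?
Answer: -11449101/385 ≈ -29738.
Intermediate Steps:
G = -126 (G = -3*((17 + 17) + 8) = -3*(34 + 8) = -3*42 = -126)
o(M) = 6*M (o(M) = 3*(M + M) = 3*(2*M) = 6*M)
A(l) = 756/l - 36*l/55 (A(l) = -6*((6*l)/55 - 126/l) = -6*((6*l)*(1/55) - 126/l) = -6*(6*l/55 - 126/l) = -6*(-126/l + 6*l/55) = 756/l - 36*l/55)
(A(-147) - 13131) + (-7991 - 1*8707) = ((756/(-147) - 36/55*(-147)) - 13131) + (-7991 - 1*8707) = ((756*(-1/147) + 5292/55) - 13131) + (-7991 - 8707) = ((-36/7 + 5292/55) - 13131) - 16698 = (35064/385 - 13131) - 16698 = -5020371/385 - 16698 = -11449101/385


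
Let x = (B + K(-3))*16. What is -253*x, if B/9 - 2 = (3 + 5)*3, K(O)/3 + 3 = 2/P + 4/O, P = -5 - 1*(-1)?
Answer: -888536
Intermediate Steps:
P = -4 (P = -5 + 1 = -4)
K(O) = -21/2 + 12/O (K(O) = -9 + 3*(2/(-4) + 4/O) = -9 + 3*(2*(-1/4) + 4/O) = -9 + 3*(-1/2 + 4/O) = -9 + (-3/2 + 12/O) = -21/2 + 12/O)
B = 234 (B = 18 + 9*((3 + 5)*3) = 18 + 9*(8*3) = 18 + 9*24 = 18 + 216 = 234)
x = 3512 (x = (234 + (-21/2 + 12/(-3)))*16 = (234 + (-21/2 + 12*(-1/3)))*16 = (234 + (-21/2 - 4))*16 = (234 - 29/2)*16 = (439/2)*16 = 3512)
-253*x = -253*3512 = -888536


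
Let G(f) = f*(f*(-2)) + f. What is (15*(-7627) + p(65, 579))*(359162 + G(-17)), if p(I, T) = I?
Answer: -40998550780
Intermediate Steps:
G(f) = f - 2*f² (G(f) = f*(-2*f) + f = -2*f² + f = f - 2*f²)
(15*(-7627) + p(65, 579))*(359162 + G(-17)) = (15*(-7627) + 65)*(359162 - 17*(1 - 2*(-17))) = (-114405 + 65)*(359162 - 17*(1 + 34)) = -114340*(359162 - 17*35) = -114340*(359162 - 595) = -114340*358567 = -40998550780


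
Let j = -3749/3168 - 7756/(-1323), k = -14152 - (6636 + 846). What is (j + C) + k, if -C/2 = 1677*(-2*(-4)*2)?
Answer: -5009114057/66528 ≈ -75293.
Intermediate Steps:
k = -21634 (k = -14152 - 1*7482 = -14152 - 7482 = -21634)
j = 311287/66528 (j = -3749*1/3168 - 7756*(-1/1323) = -3749/3168 + 1108/189 = 311287/66528 ≈ 4.6790)
C = -53664 (C = -3354*-2*(-4)*2 = -3354*8*2 = -3354*16 = -2*26832 = -53664)
(j + C) + k = (311287/66528 - 53664) - 21634 = -3569847305/66528 - 21634 = -5009114057/66528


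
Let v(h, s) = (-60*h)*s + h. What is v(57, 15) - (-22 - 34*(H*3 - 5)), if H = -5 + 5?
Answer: -51391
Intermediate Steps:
H = 0
v(h, s) = h - 60*h*s (v(h, s) = -60*h*s + h = h - 60*h*s)
v(57, 15) - (-22 - 34*(H*3 - 5)) = 57*(1 - 60*15) - (-22 - 34*(0*3 - 5)) = 57*(1 - 900) - (-22 - 34*(0 - 5)) = 57*(-899) - (-22 - 34*(-5)) = -51243 - (-22 + 170) = -51243 - 1*148 = -51243 - 148 = -51391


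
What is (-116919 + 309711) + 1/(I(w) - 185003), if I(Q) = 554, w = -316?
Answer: 35560291607/184449 ≈ 1.9279e+5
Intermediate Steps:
(-116919 + 309711) + 1/(I(w) - 185003) = (-116919 + 309711) + 1/(554 - 185003) = 192792 + 1/(-184449) = 192792 - 1/184449 = 35560291607/184449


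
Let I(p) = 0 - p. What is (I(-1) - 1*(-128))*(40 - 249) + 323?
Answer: -26638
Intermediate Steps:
I(p) = -p
(I(-1) - 1*(-128))*(40 - 249) + 323 = (-1*(-1) - 1*(-128))*(40 - 249) + 323 = (1 + 128)*(-209) + 323 = 129*(-209) + 323 = -26961 + 323 = -26638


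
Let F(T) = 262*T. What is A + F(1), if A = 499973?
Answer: 500235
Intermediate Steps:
A + F(1) = 499973 + 262*1 = 499973 + 262 = 500235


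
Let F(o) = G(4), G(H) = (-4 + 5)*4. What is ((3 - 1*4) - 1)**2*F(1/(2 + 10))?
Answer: 16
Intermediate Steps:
G(H) = 4 (G(H) = 1*4 = 4)
F(o) = 4
((3 - 1*4) - 1)**2*F(1/(2 + 10)) = ((3 - 1*4) - 1)**2*4 = ((3 - 4) - 1)**2*4 = (-1 - 1)**2*4 = (-2)**2*4 = 4*4 = 16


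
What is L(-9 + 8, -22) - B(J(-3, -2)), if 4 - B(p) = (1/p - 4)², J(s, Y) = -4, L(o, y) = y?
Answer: -127/16 ≈ -7.9375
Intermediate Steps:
B(p) = 4 - (-4 + 1/p)² (B(p) = 4 - (1/p - 4)² = 4 - (-4 + 1/p)²)
L(-9 + 8, -22) - B(J(-3, -2)) = -22 - (-12 - 1/(-4)² + 8/(-4)) = -22 - (-12 - 1*1/16 + 8*(-¼)) = -22 - (-12 - 1/16 - 2) = -22 - 1*(-225/16) = -22 + 225/16 = -127/16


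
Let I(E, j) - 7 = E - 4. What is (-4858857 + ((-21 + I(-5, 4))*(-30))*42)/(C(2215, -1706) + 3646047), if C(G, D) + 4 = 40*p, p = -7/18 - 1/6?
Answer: -43468893/32814187 ≈ -1.3247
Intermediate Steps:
p = -5/9 (p = -7*1/18 - 1*⅙ = -7/18 - ⅙ = -5/9 ≈ -0.55556)
I(E, j) = 3 + E (I(E, j) = 7 + (E - 4) = 7 + (-4 + E) = 3 + E)
C(G, D) = -236/9 (C(G, D) = -4 + 40*(-5/9) = -4 - 200/9 = -236/9)
(-4858857 + ((-21 + I(-5, 4))*(-30))*42)/(C(2215, -1706) + 3646047) = (-4858857 + ((-21 + (3 - 5))*(-30))*42)/(-236/9 + 3646047) = (-4858857 + ((-21 - 2)*(-30))*42)/(32814187/9) = (-4858857 - 23*(-30)*42)*(9/32814187) = (-4858857 + 690*42)*(9/32814187) = (-4858857 + 28980)*(9/32814187) = -4829877*9/32814187 = -43468893/32814187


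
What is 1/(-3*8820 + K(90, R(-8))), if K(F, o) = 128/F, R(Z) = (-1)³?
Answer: -45/1190636 ≈ -3.7795e-5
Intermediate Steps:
R(Z) = -1
1/(-3*8820 + K(90, R(-8))) = 1/(-3*8820 + 128/90) = 1/(-26460 + 128*(1/90)) = 1/(-26460 + 64/45) = 1/(-1190636/45) = -45/1190636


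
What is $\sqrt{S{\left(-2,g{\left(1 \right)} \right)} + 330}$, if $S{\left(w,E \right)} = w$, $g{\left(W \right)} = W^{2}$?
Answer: $2 \sqrt{82} \approx 18.111$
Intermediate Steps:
$\sqrt{S{\left(-2,g{\left(1 \right)} \right)} + 330} = \sqrt{-2 + 330} = \sqrt{328} = 2 \sqrt{82}$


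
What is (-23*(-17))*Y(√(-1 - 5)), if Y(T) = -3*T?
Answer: -1173*I*√6 ≈ -2873.3*I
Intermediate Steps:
(-23*(-17))*Y(√(-1 - 5)) = (-23*(-17))*(-3*√(-1 - 5)) = 391*(-3*I*√6) = -1173*I*√6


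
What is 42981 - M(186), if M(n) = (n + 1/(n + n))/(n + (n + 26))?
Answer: 6363525743/148056 ≈ 42981.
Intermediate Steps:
M(n) = (n + 1/(2*n))/(26 + 2*n) (M(n) = (n + 1/(2*n))/(n + (26 + n)) = (n + 1/(2*n))/(26 + 2*n))
42981 - M(186) = 42981 - (1 + 2*186²)/(4*186*(13 + 186)) = 42981 - (1 + 2*34596)/(4*186*199) = 42981 - (1 + 69192)/(4*186*199) = 42981 - 69193/(4*186*199) = 42981 - 1*69193/148056 = 42981 - 69193/148056 = 6363525743/148056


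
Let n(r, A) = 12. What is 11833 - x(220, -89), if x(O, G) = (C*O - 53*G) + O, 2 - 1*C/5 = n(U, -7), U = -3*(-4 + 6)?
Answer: 17896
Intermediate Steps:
U = -6 (U = -3*2 = -6)
C = -50 (C = 10 - 5*12 = 10 - 60 = -50)
x(O, G) = -53*G - 49*O (x(O, G) = (-50*O - 53*G) + O = (-53*G - 50*O) + O = -53*G - 49*O)
11833 - x(220, -89) = 11833 - (-53*(-89) - 49*220) = 11833 - (4717 - 10780) = 11833 - 1*(-6063) = 11833 + 6063 = 17896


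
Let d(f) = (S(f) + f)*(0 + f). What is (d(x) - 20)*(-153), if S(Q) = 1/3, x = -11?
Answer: -14892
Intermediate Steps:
S(Q) = ⅓
d(f) = f*(⅓ + f) (d(f) = (⅓ + f)*(0 + f) = (⅓ + f)*f = f*(⅓ + f))
(d(x) - 20)*(-153) = (-11*(⅓ - 11) - 20)*(-153) = (-11*(-32/3) - 20)*(-153) = (352/3 - 20)*(-153) = (292/3)*(-153) = -14892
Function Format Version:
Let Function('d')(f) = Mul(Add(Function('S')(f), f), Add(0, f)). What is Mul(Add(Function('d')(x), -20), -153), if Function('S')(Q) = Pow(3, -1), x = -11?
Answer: -14892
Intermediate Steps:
Function('S')(Q) = Rational(1, 3)
Function('d')(f) = Mul(f, Add(Rational(1, 3), f)) (Function('d')(f) = Mul(Add(Rational(1, 3), f), Add(0, f)) = Mul(Add(Rational(1, 3), f), f) = Mul(f, Add(Rational(1, 3), f)))
Mul(Add(Function('d')(x), -20), -153) = Mul(Add(Mul(-11, Add(Rational(1, 3), -11)), -20), -153) = Mul(Add(Mul(-11, Rational(-32, 3)), -20), -153) = Mul(Add(Rational(352, 3), -20), -153) = Mul(Rational(292, 3), -153) = -14892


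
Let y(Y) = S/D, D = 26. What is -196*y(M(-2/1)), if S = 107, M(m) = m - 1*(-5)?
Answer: -10486/13 ≈ -806.62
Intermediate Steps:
M(m) = 5 + m (M(m) = m + 5 = 5 + m)
y(Y) = 107/26
-196*y(M(-2/1)) = -196*107/26 = -10486/13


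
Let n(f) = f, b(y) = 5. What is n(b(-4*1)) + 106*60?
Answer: 6365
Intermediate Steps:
n(b(-4*1)) + 106*60 = 5 + 106*60 = 5 + 6360 = 6365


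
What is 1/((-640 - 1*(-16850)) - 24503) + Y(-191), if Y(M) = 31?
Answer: 257082/8293 ≈ 31.000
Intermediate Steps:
1/((-640 - 1*(-16850)) - 24503) + Y(-191) = 1/((-640 - 1*(-16850)) - 24503) + 31 = 1/((-640 + 16850) - 24503) + 31 = 1/(16210 - 24503) + 31 = 1/(-8293) + 31 = -1/8293 + 31 = 257082/8293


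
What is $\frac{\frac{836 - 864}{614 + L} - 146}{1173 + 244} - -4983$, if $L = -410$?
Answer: $\frac{360099008}{72267} \approx 4982.9$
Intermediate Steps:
$\frac{\frac{836 - 864}{614 + L} - 146}{1173 + 244} - -4983 = \frac{\frac{836 - 864}{614 - 410} - 146}{1173 + 244} - -4983 = \frac{- \frac{28}{204} - 146}{1417} + 4983 = \left(\left(-28\right) \frac{1}{204} - 146\right) \frac{1}{1417} + 4983 = \left(- \frac{7}{51} - 146\right) \frac{1}{1417} + 4983 = \left(- \frac{7453}{51}\right) \frac{1}{1417} + 4983 = - \frac{7453}{72267} + 4983 = \frac{360099008}{72267}$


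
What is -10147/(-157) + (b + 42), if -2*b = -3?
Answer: 33953/314 ≈ 108.13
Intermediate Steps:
b = 3/2 (b = -½*(-3) = 3/2 ≈ 1.5000)
-10147/(-157) + (b + 42) = -10147/(-157) + (3/2 + 42) = -10147*(-1)/157 + 87/2 = -73*(-139/157) + 87/2 = 10147/157 + 87/2 = 33953/314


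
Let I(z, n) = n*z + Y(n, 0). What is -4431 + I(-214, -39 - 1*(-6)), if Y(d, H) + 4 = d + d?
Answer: 2561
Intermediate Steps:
Y(d, H) = -4 + 2*d (Y(d, H) = -4 + (d + d) = -4 + 2*d)
I(z, n) = -4 + 2*n + n*z (I(z, n) = n*z + (-4 + 2*n) = -4 + 2*n + n*z)
-4431 + I(-214, -39 - 1*(-6)) = -4431 + (-4 + 2*(-39 - 1*(-6)) + (-39 - 1*(-6))*(-214)) = -4431 + (-4 + 2*(-39 + 6) + (-39 + 6)*(-214)) = -4431 + (-4 + 2*(-33) - 33*(-214)) = -4431 + (-4 - 66 + 7062) = -4431 + 6992 = 2561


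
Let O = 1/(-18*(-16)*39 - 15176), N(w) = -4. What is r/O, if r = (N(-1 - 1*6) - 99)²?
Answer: -41841896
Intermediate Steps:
O = -1/3944 (O = 1/(288*39 - 15176) = 1/(11232 - 15176) = 1/(-3944) = -1/3944 ≈ -0.00025355)
r = 10609 (r = (-4 - 99)² = (-103)² = 10609)
r/O = 10609/(-1/3944) = 10609*(-3944) = -41841896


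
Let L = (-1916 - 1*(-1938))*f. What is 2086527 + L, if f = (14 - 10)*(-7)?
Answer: 2085911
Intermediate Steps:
f = -28 (f = 4*(-7) = -28)
L = -616 (L = (-1916 - 1*(-1938))*(-28) = (-1916 + 1938)*(-28) = 22*(-28) = -616)
2086527 + L = 2086527 - 616 = 2085911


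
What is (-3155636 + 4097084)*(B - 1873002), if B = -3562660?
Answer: -5117393118576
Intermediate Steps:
(-3155636 + 4097084)*(B - 1873002) = (-3155636 + 4097084)*(-3562660 - 1873002) = 941448*(-5435662) = -5117393118576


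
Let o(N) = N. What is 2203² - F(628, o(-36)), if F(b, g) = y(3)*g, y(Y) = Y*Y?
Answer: 4853533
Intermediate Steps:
y(Y) = Y²
F(b, g) = 9*g (F(b, g) = 3²*g = 9*g)
2203² - F(628, o(-36)) = 2203² - 9*(-36) = 4853209 - 1*(-324) = 4853209 + 324 = 4853533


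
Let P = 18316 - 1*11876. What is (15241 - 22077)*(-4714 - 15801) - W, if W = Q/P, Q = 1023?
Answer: 903149076577/6440 ≈ 1.4024e+8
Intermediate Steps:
P = 6440 (P = 18316 - 11876 = 6440)
W = 1023/6440 ≈ 0.15885
(15241 - 22077)*(-4714 - 15801) - W = (15241 - 22077)*(-4714 - 15801) - 1*1023/6440 = -6836*(-20515) - 1023/6440 = 140240540 - 1023/6440 = 903149076577/6440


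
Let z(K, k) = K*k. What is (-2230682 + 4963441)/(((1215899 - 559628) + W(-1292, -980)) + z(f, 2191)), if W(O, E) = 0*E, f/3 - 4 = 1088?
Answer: 2732759/7833987 ≈ 0.34883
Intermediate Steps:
f = 3276 (f = 12 + 3*1088 = 12 + 3264 = 3276)
W(O, E) = 0
(-2230682 + 4963441)/(((1215899 - 559628) + W(-1292, -980)) + z(f, 2191)) = (-2230682 + 4963441)/(((1215899 - 559628) + 0) + 3276*2191) = 2732759/((656271 + 0) + 7177716) = 2732759/(656271 + 7177716) = 2732759/7833987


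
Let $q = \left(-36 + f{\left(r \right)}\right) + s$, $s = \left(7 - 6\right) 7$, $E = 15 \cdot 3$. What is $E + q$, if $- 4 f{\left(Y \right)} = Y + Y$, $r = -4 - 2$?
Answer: $19$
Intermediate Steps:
$r = -6$
$f{\left(Y \right)} = - \frac{Y}{2}$ ($f{\left(Y \right)} = - \frac{Y + Y}{4} = - \frac{2 Y}{4} = - \frac{Y}{2}$)
$E = 45$
$s = 7$ ($s = 1 \cdot 7 = 7$)
$q = -26$ ($q = \left(-36 - -3\right) + 7 = \left(-36 + 3\right) + 7 = -33 + 7 = -26$)
$E + q = 45 - 26 = 19$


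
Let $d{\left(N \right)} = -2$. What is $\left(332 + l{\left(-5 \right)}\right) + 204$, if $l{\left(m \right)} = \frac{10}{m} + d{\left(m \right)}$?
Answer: $532$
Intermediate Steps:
$l{\left(m \right)} = -2 + \frac{10}{m}$ ($l{\left(m \right)} = \frac{10}{m} - 2 = -2 + \frac{10}{m}$)
$\left(332 + l{\left(-5 \right)}\right) + 204 = \left(332 - \left(2 - \frac{10}{-5}\right)\right) + 204 = \left(332 + \left(-2 + 10 \left(- \frac{1}{5}\right)\right)\right) + 204 = \left(332 - 4\right) + 204 = 328 + 204 = 532$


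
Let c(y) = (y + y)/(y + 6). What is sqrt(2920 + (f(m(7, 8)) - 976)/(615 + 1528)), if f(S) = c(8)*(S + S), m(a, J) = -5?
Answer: 2*sqrt(164245979002)/15001 ≈ 54.033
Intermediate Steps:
c(y) = 2*y/(6 + y) (c(y) = (2*y)/(6 + y) = 2*y/(6 + y))
f(S) = 16*S/7 (f(S) = (2*8/(6 + 8))*(S + S) = (2*8/14)*(2*S) = (2*8*(1/14))*(2*S) = 8*(2*S)/7 = 16*S/7)
sqrt(2920 + (f(m(7, 8)) - 976)/(615 + 1528)) = sqrt(2920 + ((16/7)*(-5) - 976)/(615 + 1528)) = sqrt(2920 + (-80/7 - 976)/2143) = sqrt(2920 - 6912/7*1/2143) = sqrt(2920 - 6912/15001) = sqrt(43796008/15001) = 2*sqrt(164245979002)/15001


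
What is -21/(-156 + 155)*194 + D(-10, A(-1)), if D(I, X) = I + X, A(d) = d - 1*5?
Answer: 4058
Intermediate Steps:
A(d) = -5 + d (A(d) = d - 5 = -5 + d)
-21/(-156 + 155)*194 + D(-10, A(-1)) = -21/(-156 + 155)*194 + (-10 + (-5 - 1)) = -21/(-1)*194 + (-10 - 6) = -21*(-1)*194 - 16 = 21*194 - 16 = 4074 - 16 = 4058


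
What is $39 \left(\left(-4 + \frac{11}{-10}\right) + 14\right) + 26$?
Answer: $\frac{3731}{10} \approx 373.1$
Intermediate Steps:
$39 \left(\left(-4 + \frac{11}{-10}\right) + 14\right) + 26 = 39 \left(\left(-4 + 11 \left(- \frac{1}{10}\right)\right) + 14\right) + 26 = 39 \left(\left(-4 - \frac{11}{10}\right) + 14\right) + 26 = 39 \left(- \frac{51}{10} + 14\right) + 26 = 39 \cdot \frac{89}{10} + 26 = \frac{3471}{10} + 26 = \frac{3731}{10}$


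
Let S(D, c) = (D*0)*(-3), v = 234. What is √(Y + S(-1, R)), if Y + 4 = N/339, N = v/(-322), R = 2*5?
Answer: I*√1324650523/18193 ≈ 2.0005*I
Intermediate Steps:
R = 10
N = -117/161 (N = 234/(-322) = 234*(-1/322) = -117/161 ≈ -0.72671)
S(D, c) = 0 (S(D, c) = 0*(-3) = 0)
Y = -72811/18193 (Y = -4 - 117/161/339 = -4 - 117/161*1/339 = -4 - 39/18193 = -72811/18193 ≈ -4.0021)
√(Y + S(-1, R)) = √(-72811/18193 + 0) = √(-72811/18193) = I*√1324650523/18193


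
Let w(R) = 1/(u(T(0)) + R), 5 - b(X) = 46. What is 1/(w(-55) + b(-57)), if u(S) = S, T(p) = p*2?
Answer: -55/2256 ≈ -0.024379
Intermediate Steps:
b(X) = -41 (b(X) = 5 - 1*46 = 5 - 46 = -41)
T(p) = 2*p
w(R) = 1/R (w(R) = 1/(2*0 + R) = 1/(0 + R) = 1/R)
1/(w(-55) + b(-57)) = 1/(1/(-55) - 41) = 1/(-1/55 - 41) = 1/(-2256/55) = -55/2256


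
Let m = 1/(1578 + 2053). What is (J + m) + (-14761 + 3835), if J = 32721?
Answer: 79137646/3631 ≈ 21795.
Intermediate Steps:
m = 1/3631 ≈ 0.00027541
(J + m) + (-14761 + 3835) = (32721 + 1/3631) + (-14761 + 3835) = 118809952/3631 - 10926 = 79137646/3631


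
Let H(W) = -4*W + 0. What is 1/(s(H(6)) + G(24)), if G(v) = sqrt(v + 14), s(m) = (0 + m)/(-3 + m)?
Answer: -36/1507 + 81*sqrt(38)/3014 ≈ 0.14178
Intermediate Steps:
H(W) = -4*W
s(m) = m/(-3 + m)
G(v) = sqrt(14 + v)
1/(s(H(6)) + G(24)) = 1/((-4*6)/(-3 - 4*6) + sqrt(14 + 24)) = 1/(-24/(-3 - 24) + sqrt(38)) = 1/(-24/(-27) + sqrt(38)) = 1/(-24*(-1/27) + sqrt(38)) = 1/(8/9 + sqrt(38))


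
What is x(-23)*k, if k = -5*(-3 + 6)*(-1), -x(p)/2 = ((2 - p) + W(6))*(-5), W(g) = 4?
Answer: 4350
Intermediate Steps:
x(p) = 60 - 10*p (x(p) = -2*((2 - p) + 4)*(-5) = -2*(6 - p)*(-5) = -2*(-30 + 5*p) = 60 - 10*p)
k = 15 (k = -5*3*(-1) = -15*(-1) = 15)
x(-23)*k = (60 - 10*(-23))*15 = (60 + 230)*15 = 290*15 = 4350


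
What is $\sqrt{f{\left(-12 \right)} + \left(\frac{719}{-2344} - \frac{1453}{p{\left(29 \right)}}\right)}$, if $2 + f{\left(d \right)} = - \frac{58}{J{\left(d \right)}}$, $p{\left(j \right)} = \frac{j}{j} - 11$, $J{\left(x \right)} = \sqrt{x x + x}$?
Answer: $\frac{\sqrt{5347350818370 - 32862997200 \sqrt{33}}}{193380} \approx 11.745$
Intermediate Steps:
$J{\left(x \right)} = \sqrt{x + x^{2}}$ ($J{\left(x \right)} = \sqrt{x^{2} + x} = \sqrt{x + x^{2}}$)
$p{\left(j \right)} = -10$ ($p{\left(j \right)} = 1 - 11 = -10$)
$f{\left(d \right)} = -2 - \frac{58}{\sqrt{d \left(1 + d\right)}}$
$\sqrt{f{\left(-12 \right)} + \left(\frac{719}{-2344} - \frac{1453}{p{\left(29 \right)}}\right)} = \sqrt{\left(-2 - \frac{58}{\sqrt{-12 + \left(-12\right)^{2}}}\right) + \left(\frac{719}{-2344} - \frac{1453}{-10}\right)} = \sqrt{\left(-2 - \frac{58}{\sqrt{-12 + 144}}\right) + \left(719 \left(- \frac{1}{2344}\right) - - \frac{1453}{10}\right)} = \sqrt{\left(-2 - \frac{58}{2 \sqrt{33}}\right) + \left(- \frac{719}{2344} + \frac{1453}{10}\right)} = \sqrt{\left(-2 - 58 \frac{\sqrt{33}}{66}\right) + \frac{1699321}{11720}} = \sqrt{\left(-2 - \frac{29 \sqrt{33}}{33}\right) + \frac{1699321}{11720}} = \sqrt{\frac{1675881}{11720} - \frac{29 \sqrt{33}}{33}}$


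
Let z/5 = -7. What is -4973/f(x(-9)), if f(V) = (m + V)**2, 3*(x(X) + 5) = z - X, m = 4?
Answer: -44757/841 ≈ -53.219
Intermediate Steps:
z = -35 (z = 5*(-7) = -35)
x(X) = -50/3 - X/3 (x(X) = -5 + (-35 - X)/3 = -5 + (-35/3 - X/3) = -50/3 - X/3)
f(V) = (4 + V)**2
-4973/f(x(-9)) = -4973/(4 + (-50/3 - 1/3*(-9)))**2 = -4973/(4 + (-50/3 + 3))**2 = -4973/(4 - 41/3)**2 = -4973/((-29/3)**2) = -4973/841/9 = -4973*9/841 = -44757/841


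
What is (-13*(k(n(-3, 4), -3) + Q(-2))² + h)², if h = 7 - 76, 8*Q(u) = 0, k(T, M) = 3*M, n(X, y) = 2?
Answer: 1258884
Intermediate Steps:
Q(u) = 0 (Q(u) = (⅛)*0 = 0)
h = -69
(-13*(k(n(-3, 4), -3) + Q(-2))² + h)² = (-13*(3*(-3) + 0)² - 69)² = (-13*(-9 + 0)² - 69)² = (-13*(-9)² - 69)² = (-13*81 - 69)² = (-1053 - 69)² = (-1122)² = 1258884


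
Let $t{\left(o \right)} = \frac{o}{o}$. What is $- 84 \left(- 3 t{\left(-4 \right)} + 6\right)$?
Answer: $-252$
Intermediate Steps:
$t{\left(o \right)} = 1$
$- 84 \left(- 3 t{\left(-4 \right)} + 6\right) = - 84 \left(\left(-3\right) 1 + 6\right) = - 84 \left(-3 + 6\right) = \left(-84\right) 3 = -252$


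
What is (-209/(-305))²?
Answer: 43681/93025 ≈ 0.46956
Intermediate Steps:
(-209/(-305))² = (-209*(-1/305))² = (209/305)² = 43681/93025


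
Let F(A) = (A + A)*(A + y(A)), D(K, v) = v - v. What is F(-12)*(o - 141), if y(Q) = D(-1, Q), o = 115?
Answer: -7488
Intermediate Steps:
D(K, v) = 0
y(Q) = 0
F(A) = 2*A² (F(A) = (A + A)*(A + 0) = (2*A)*A = 2*A²)
F(-12)*(o - 141) = (2*(-12)²)*(115 - 141) = (2*144)*(-26) = 288*(-26) = -7488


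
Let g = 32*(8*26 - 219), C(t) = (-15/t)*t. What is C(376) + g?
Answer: -367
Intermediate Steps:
C(t) = -15
g = -352 (g = 32*(208 - 219) = 32*(-11) = -352)
C(376) + g = -15 - 352 = -367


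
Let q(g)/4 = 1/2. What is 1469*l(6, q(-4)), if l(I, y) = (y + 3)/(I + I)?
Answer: 7345/12 ≈ 612.08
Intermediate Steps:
q(g) = 2 (q(g) = 4/2 = 4*(½) = 2)
l(I, y) = (3 + y)/(2*I) (l(I, y) = (3 + y)/((2*I)) = (3 + y)*(1/(2*I)) = (3 + y)/(2*I))
1469*l(6, q(-4)) = 1469*((½)*(3 + 2)/6) = 1469*((½)*(⅙)*5) = 1469*(5/12) = 7345/12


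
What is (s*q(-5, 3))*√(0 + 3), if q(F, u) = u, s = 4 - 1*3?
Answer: 3*√3 ≈ 5.1962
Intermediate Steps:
s = 1 (s = 4 - 3 = 1)
(s*q(-5, 3))*√(0 + 3) = (1*3)*√(0 + 3) = 3*√3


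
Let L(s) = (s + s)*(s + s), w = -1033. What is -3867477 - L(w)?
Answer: -8135833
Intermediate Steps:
L(s) = 4*s**2 (L(s) = (2*s)*(2*s) = 4*s**2)
-3867477 - L(w) = -3867477 - 4*(-1033)**2 = -3867477 - 4*1067089 = -3867477 - 1*4268356 = -3867477 - 4268356 = -8135833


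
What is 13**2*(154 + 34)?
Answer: 31772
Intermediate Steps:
13**2*(154 + 34) = 169*188 = 31772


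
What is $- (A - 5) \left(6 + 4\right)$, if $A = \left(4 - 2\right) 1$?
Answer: $30$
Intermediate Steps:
$A = 2$ ($A = 2 \cdot 1 = 2$)
$- (A - 5) \left(6 + 4\right) = - (2 - 5) \left(6 + 4\right) = - (2 - 5) 10 = \left(-1\right) \left(-3\right) 10 = 3 \cdot 10 = 30$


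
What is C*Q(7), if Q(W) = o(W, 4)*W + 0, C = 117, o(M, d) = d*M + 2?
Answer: 24570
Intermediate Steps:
o(M, d) = 2 + M*d (o(M, d) = M*d + 2 = 2 + M*d)
Q(W) = W*(2 + 4*W) (Q(W) = (2 + W*4)*W + 0 = (2 + 4*W)*W + 0 = W*(2 + 4*W) + 0 = W*(2 + 4*W))
C*Q(7) = 117*(2*7*(1 + 2*7)) = 117*(2*7*(1 + 14)) = 117*(2*7*15) = 117*210 = 24570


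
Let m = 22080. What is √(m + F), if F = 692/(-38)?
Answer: √7964306/19 ≈ 148.53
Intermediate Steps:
F = -346/19 (F = -1/38*692 = -346/19 ≈ -18.211)
√(m + F) = √(22080 - 346/19) = √(419174/19) = √7964306/19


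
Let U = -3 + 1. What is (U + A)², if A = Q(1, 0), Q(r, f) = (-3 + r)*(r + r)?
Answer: 36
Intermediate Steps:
Q(r, f) = 2*r*(-3 + r) (Q(r, f) = (-3 + r)*(2*r) = 2*r*(-3 + r))
U = -2
A = -4 (A = 2*1*(-3 + 1) = 2*1*(-2) = -4)
(U + A)² = (-2 - 4)² = (-6)² = 36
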